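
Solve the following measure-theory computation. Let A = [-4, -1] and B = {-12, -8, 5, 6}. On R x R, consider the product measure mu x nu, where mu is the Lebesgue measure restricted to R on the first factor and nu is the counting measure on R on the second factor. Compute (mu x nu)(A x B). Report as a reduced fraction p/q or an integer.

For a measurable rectangle A x B, the product measure satisfies
  (mu x nu)(A x B) = mu(A) * nu(B).
  mu(A) = 3.
  nu(B) = 4.
  (mu x nu)(A x B) = 3 * 4 = 12.

12


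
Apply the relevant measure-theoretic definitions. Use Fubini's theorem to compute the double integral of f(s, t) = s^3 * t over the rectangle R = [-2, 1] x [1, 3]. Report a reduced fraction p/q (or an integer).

f(s, t) is a tensor product of a function of s and a function of t, and both factors are bounded continuous (hence Lebesgue integrable) on the rectangle, so Fubini's theorem applies:
  integral_R f d(m x m) = (integral_a1^b1 s^3 ds) * (integral_a2^b2 t dt).
Inner integral in s: integral_{-2}^{1} s^3 ds = (1^4 - (-2)^4)/4
  = -15/4.
Inner integral in t: integral_{1}^{3} t dt = (3^2 - 1^2)/2
  = 4.
Product: (-15/4) * (4) = -15.

-15


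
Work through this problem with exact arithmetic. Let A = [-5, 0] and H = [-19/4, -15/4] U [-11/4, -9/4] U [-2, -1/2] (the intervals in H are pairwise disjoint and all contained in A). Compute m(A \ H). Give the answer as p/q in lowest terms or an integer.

The ambient interval has length m(A) = 0 - (-5) = 5.
Since the holes are disjoint and sit inside A, by finite additivity
  m(H) = sum_i (b_i - a_i), and m(A \ H) = m(A) - m(H).
Computing the hole measures:
  m(H_1) = -15/4 - (-19/4) = 1.
  m(H_2) = -9/4 - (-11/4) = 1/2.
  m(H_3) = -1/2 - (-2) = 3/2.
Summed: m(H) = 1 + 1/2 + 3/2 = 3.
So m(A \ H) = 5 - 3 = 2.

2


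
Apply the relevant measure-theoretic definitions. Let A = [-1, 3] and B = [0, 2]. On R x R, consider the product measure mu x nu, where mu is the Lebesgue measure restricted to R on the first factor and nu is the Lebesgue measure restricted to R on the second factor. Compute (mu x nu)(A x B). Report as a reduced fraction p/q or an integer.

For a measurable rectangle A x B, the product measure satisfies
  (mu x nu)(A x B) = mu(A) * nu(B).
  mu(A) = 4.
  nu(B) = 2.
  (mu x nu)(A x B) = 4 * 2 = 8.

8


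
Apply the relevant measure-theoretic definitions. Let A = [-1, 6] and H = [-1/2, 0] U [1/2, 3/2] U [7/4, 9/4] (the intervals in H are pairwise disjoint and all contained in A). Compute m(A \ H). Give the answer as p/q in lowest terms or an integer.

The ambient interval has length m(A) = 6 - (-1) = 7.
Since the holes are disjoint and sit inside A, by finite additivity
  m(H) = sum_i (b_i - a_i), and m(A \ H) = m(A) - m(H).
Computing the hole measures:
  m(H_1) = 0 - (-1/2) = 1/2.
  m(H_2) = 3/2 - 1/2 = 1.
  m(H_3) = 9/4 - 7/4 = 1/2.
Summed: m(H) = 1/2 + 1 + 1/2 = 2.
So m(A \ H) = 7 - 2 = 5.

5


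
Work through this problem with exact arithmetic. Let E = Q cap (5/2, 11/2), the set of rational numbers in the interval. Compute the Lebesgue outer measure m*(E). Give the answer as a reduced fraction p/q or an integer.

The set Q cap (5/2, 11/2) is countable (a subset of the countable set Q). Lebesgue outer measure of any countable set is 0: each singleton {q} has m*({q}) = 0, and by countable subadditivity m*(union_k {q_k}) <= sum_k m*({q_k}) = sum_k 0 = 0. The reverse inequality m*(E) >= 0 is automatic. So m*(Q cap (5/2, 11/2)) = 0.

0


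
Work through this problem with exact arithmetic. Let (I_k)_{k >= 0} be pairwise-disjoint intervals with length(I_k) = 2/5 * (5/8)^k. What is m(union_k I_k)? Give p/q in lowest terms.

By countable additivity of the Lebesgue measure on pairwise disjoint measurable sets,
  m(union_{k >= 0} I_k) = sum_{k >= 0} m(I_k) = sum_{k >= 0} a * r^k,
  with a = 2/5 and r = 5/8.
Since 0 < r = 5/8 < 1, the geometric series converges:
  sum_{k >= 0} a * r^k = a / (1 - r).
  = 2/5 / (1 - 5/8)
  = 2/5 / (3/8)
  = 16/15.

16/15


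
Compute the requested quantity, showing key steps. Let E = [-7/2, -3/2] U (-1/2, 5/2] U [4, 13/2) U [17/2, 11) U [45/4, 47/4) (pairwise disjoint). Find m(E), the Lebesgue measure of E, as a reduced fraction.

For pairwise disjoint intervals, m(union_i I_i) = sum_i m(I_i),
and m is invariant under swapping open/closed endpoints (single points have measure 0).
So m(E) = sum_i (b_i - a_i).
  I_1 has length -3/2 - (-7/2) = 2.
  I_2 has length 5/2 - (-1/2) = 3.
  I_3 has length 13/2 - 4 = 5/2.
  I_4 has length 11 - 17/2 = 5/2.
  I_5 has length 47/4 - 45/4 = 1/2.
Summing:
  m(E) = 2 + 3 + 5/2 + 5/2 + 1/2 = 21/2.

21/2


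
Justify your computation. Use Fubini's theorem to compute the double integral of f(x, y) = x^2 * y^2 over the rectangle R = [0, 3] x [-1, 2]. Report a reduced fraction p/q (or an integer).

f(x, y) is a tensor product of a function of x and a function of y, and both factors are bounded continuous (hence Lebesgue integrable) on the rectangle, so Fubini's theorem applies:
  integral_R f d(m x m) = (integral_a1^b1 x^2 dx) * (integral_a2^b2 y^2 dy).
Inner integral in x: integral_{0}^{3} x^2 dx = (3^3 - 0^3)/3
  = 9.
Inner integral in y: integral_{-1}^{2} y^2 dy = (2^3 - (-1)^3)/3
  = 3.
Product: (9) * (3) = 27.

27


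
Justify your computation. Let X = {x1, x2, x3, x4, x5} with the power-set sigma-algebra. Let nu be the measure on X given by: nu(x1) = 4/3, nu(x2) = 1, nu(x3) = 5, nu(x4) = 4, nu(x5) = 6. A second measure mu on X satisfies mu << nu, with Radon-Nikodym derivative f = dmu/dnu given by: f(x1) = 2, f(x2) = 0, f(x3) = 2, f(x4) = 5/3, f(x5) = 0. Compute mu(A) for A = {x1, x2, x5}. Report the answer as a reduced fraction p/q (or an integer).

By the defining property of the Radon-Nikodym derivative, for every measurable set A,
  mu(A) = integral_A f dnu.
Since nu is a discrete measure concentrated on the atoms of X, the integral over A reduces to the sum
  mu(A) = sum_{x in A} f(x) * nu({x}).
Computing each term:
  x1: f(x1) * nu(x1) = 2 * 4/3 = 8/3.
  x2: f(x2) * nu(x2) = 0 * 1 = 0.
  x5: f(x5) * nu(x5) = 0 * 6 = 0.
Summing: mu(A) = 8/3 + 0 + 0 = 8/3.

8/3


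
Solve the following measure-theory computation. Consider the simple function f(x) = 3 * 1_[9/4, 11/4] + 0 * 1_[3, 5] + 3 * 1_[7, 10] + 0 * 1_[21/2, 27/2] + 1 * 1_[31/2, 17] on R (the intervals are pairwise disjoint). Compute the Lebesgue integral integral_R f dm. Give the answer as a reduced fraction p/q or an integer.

For a simple function f = sum_i c_i * 1_{A_i} with disjoint A_i,
  integral f dm = sum_i c_i * m(A_i).
Lengths of the A_i:
  m(A_1) = 11/4 - 9/4 = 1/2.
  m(A_2) = 5 - 3 = 2.
  m(A_3) = 10 - 7 = 3.
  m(A_4) = 27/2 - 21/2 = 3.
  m(A_5) = 17 - 31/2 = 3/2.
Contributions c_i * m(A_i):
  (3) * (1/2) = 3/2.
  (0) * (2) = 0.
  (3) * (3) = 9.
  (0) * (3) = 0.
  (1) * (3/2) = 3/2.
Total: 3/2 + 0 + 9 + 0 + 3/2 = 12.

12


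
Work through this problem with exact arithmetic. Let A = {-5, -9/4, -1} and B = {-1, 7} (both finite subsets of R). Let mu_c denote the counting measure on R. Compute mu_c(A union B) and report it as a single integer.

Counting measure on a finite set equals cardinality. By inclusion-exclusion, |A union B| = |A| + |B| - |A cap B|.
|A| = 3, |B| = 2, |A cap B| = 1.
So mu_c(A union B) = 3 + 2 - 1 = 4.

4


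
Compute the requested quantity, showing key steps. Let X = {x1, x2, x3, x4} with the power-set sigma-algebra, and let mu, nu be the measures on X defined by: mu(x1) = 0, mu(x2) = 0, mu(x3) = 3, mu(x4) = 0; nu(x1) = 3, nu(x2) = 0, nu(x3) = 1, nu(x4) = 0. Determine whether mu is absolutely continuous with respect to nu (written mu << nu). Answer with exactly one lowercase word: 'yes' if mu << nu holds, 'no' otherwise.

mu << nu means: every nu-null measurable set is also mu-null; equivalently, for every atom x, if nu({x}) = 0 then mu({x}) = 0.
Checking each atom:
  x1: nu = 3 > 0 -> no constraint.
  x2: nu = 0, mu = 0 -> consistent with mu << nu.
  x3: nu = 1 > 0 -> no constraint.
  x4: nu = 0, mu = 0 -> consistent with mu << nu.
No atom violates the condition. Therefore mu << nu.

yes


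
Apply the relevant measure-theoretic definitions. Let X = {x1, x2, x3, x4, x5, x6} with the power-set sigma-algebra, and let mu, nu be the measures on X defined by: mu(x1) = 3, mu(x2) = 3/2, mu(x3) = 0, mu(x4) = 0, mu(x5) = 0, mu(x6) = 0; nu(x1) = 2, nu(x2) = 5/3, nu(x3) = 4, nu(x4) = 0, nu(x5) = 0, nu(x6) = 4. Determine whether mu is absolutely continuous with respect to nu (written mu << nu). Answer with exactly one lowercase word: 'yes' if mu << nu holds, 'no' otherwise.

mu << nu means: every nu-null measurable set is also mu-null; equivalently, for every atom x, if nu({x}) = 0 then mu({x}) = 0.
Checking each atom:
  x1: nu = 2 > 0 -> no constraint.
  x2: nu = 5/3 > 0 -> no constraint.
  x3: nu = 4 > 0 -> no constraint.
  x4: nu = 0, mu = 0 -> consistent with mu << nu.
  x5: nu = 0, mu = 0 -> consistent with mu << nu.
  x6: nu = 4 > 0 -> no constraint.
No atom violates the condition. Therefore mu << nu.

yes


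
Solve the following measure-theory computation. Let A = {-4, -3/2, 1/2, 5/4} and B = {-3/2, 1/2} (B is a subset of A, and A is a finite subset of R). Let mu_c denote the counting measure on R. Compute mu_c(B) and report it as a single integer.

Counting measure assigns mu_c(E) = |E| (number of elements) when E is finite.
B has 2 element(s), so mu_c(B) = 2.

2


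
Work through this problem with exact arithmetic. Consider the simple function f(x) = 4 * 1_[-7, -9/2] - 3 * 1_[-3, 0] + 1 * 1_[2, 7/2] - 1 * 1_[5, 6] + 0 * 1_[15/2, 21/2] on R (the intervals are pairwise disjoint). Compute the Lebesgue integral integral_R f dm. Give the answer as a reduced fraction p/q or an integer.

For a simple function f = sum_i c_i * 1_{A_i} with disjoint A_i,
  integral f dm = sum_i c_i * m(A_i).
Lengths of the A_i:
  m(A_1) = -9/2 - (-7) = 5/2.
  m(A_2) = 0 - (-3) = 3.
  m(A_3) = 7/2 - 2 = 3/2.
  m(A_4) = 6 - 5 = 1.
  m(A_5) = 21/2 - 15/2 = 3.
Contributions c_i * m(A_i):
  (4) * (5/2) = 10.
  (-3) * (3) = -9.
  (1) * (3/2) = 3/2.
  (-1) * (1) = -1.
  (0) * (3) = 0.
Total: 10 - 9 + 3/2 - 1 + 0 = 3/2.

3/2


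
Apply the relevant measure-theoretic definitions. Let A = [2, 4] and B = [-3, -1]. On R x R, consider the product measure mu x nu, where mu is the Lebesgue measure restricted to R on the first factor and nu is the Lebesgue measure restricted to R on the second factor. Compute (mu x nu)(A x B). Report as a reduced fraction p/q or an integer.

For a measurable rectangle A x B, the product measure satisfies
  (mu x nu)(A x B) = mu(A) * nu(B).
  mu(A) = 2.
  nu(B) = 2.
  (mu x nu)(A x B) = 2 * 2 = 4.

4


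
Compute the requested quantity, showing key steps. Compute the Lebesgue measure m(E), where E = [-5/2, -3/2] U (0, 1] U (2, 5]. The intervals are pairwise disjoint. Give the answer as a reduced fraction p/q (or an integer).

For pairwise disjoint intervals, m(union_i I_i) = sum_i m(I_i),
and m is invariant under swapping open/closed endpoints (single points have measure 0).
So m(E) = sum_i (b_i - a_i).
  I_1 has length -3/2 - (-5/2) = 1.
  I_2 has length 1 - 0 = 1.
  I_3 has length 5 - 2 = 3.
Summing:
  m(E) = 1 + 1 + 3 = 5.

5


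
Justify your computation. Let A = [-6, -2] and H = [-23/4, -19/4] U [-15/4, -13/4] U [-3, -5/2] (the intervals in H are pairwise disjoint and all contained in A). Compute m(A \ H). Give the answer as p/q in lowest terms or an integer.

The ambient interval has length m(A) = -2 - (-6) = 4.
Since the holes are disjoint and sit inside A, by finite additivity
  m(H) = sum_i (b_i - a_i), and m(A \ H) = m(A) - m(H).
Computing the hole measures:
  m(H_1) = -19/4 - (-23/4) = 1.
  m(H_2) = -13/4 - (-15/4) = 1/2.
  m(H_3) = -5/2 - (-3) = 1/2.
Summed: m(H) = 1 + 1/2 + 1/2 = 2.
So m(A \ H) = 4 - 2 = 2.

2


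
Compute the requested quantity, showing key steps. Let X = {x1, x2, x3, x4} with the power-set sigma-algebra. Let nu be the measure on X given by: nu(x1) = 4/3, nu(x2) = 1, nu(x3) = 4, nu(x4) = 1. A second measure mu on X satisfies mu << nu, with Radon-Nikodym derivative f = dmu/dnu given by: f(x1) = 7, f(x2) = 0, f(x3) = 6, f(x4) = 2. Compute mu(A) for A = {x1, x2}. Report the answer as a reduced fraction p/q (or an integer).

By the defining property of the Radon-Nikodym derivative, for every measurable set A,
  mu(A) = integral_A f dnu.
Since nu is a discrete measure concentrated on the atoms of X, the integral over A reduces to the sum
  mu(A) = sum_{x in A} f(x) * nu({x}).
Computing each term:
  x1: f(x1) * nu(x1) = 7 * 4/3 = 28/3.
  x2: f(x2) * nu(x2) = 0 * 1 = 0.
Summing: mu(A) = 28/3 + 0 = 28/3.

28/3


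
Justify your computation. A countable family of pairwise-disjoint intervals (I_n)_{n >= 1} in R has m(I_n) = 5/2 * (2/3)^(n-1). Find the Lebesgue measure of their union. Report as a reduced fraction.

By countable additivity of the Lebesgue measure on pairwise disjoint measurable sets,
  m(union_{n >= 1} I_n) = sum_{n >= 1} m(I_n) = sum_{n >= 1} a * r^(n-1),
  with a = 5/2 and r = 2/3.
Since 0 < r = 2/3 < 1, the geometric series converges:
  sum_{n >= 1} a * r^(n-1) = a / (1 - r).
  = 5/2 / (1 - 2/3)
  = 5/2 / (1/3)
  = 15/2.

15/2


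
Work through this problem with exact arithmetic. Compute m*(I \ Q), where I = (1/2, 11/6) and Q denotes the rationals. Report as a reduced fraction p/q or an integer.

The interval I = (1/2, 11/6) has m(I) = 11/6 - 1/2 = 4/3 (endpoints are measure-zero, so open/closed/half-open agree). Write I = (I cap Q) u (I \ Q). The rationals in I are countable, so m*(I cap Q) = 0 (cover each rational by intervals whose total length is arbitrarily small). By countable subadditivity m*(I) <= m*(I cap Q) + m*(I \ Q), hence m*(I \ Q) >= m(I) = 4/3. The reverse inequality m*(I \ Q) <= m*(I) = 4/3 is trivial since (I \ Q) is a subset of I. Therefore m*(I \ Q) = 4/3.

4/3


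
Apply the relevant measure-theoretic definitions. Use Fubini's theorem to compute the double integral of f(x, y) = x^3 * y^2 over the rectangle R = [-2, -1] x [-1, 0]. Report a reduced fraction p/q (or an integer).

f(x, y) is a tensor product of a function of x and a function of y, and both factors are bounded continuous (hence Lebesgue integrable) on the rectangle, so Fubini's theorem applies:
  integral_R f d(m x m) = (integral_a1^b1 x^3 dx) * (integral_a2^b2 y^2 dy).
Inner integral in x: integral_{-2}^{-1} x^3 dx = ((-1)^4 - (-2)^4)/4
  = -15/4.
Inner integral in y: integral_{-1}^{0} y^2 dy = (0^3 - (-1)^3)/3
  = 1/3.
Product: (-15/4) * (1/3) = -5/4.

-5/4


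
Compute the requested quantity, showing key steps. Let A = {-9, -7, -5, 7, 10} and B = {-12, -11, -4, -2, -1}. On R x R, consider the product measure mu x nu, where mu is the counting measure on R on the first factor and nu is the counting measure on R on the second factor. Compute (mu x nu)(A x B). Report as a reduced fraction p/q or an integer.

For a measurable rectangle A x B, the product measure satisfies
  (mu x nu)(A x B) = mu(A) * nu(B).
  mu(A) = 5.
  nu(B) = 5.
  (mu x nu)(A x B) = 5 * 5 = 25.

25


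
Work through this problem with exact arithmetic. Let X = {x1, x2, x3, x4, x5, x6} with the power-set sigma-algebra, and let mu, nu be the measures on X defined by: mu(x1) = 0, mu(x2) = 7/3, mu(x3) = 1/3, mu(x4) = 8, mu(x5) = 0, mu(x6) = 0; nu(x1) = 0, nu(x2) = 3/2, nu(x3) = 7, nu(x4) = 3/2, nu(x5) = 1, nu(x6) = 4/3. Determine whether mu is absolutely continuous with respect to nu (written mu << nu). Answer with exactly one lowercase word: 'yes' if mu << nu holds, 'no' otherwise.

mu << nu means: every nu-null measurable set is also mu-null; equivalently, for every atom x, if nu({x}) = 0 then mu({x}) = 0.
Checking each atom:
  x1: nu = 0, mu = 0 -> consistent with mu << nu.
  x2: nu = 3/2 > 0 -> no constraint.
  x3: nu = 7 > 0 -> no constraint.
  x4: nu = 3/2 > 0 -> no constraint.
  x5: nu = 1 > 0 -> no constraint.
  x6: nu = 4/3 > 0 -> no constraint.
No atom violates the condition. Therefore mu << nu.

yes


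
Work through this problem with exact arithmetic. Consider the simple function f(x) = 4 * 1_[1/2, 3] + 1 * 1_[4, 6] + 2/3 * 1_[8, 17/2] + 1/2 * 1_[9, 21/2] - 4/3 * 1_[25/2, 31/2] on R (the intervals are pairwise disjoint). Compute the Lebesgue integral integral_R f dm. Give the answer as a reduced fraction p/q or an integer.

For a simple function f = sum_i c_i * 1_{A_i} with disjoint A_i,
  integral f dm = sum_i c_i * m(A_i).
Lengths of the A_i:
  m(A_1) = 3 - 1/2 = 5/2.
  m(A_2) = 6 - 4 = 2.
  m(A_3) = 17/2 - 8 = 1/2.
  m(A_4) = 21/2 - 9 = 3/2.
  m(A_5) = 31/2 - 25/2 = 3.
Contributions c_i * m(A_i):
  (4) * (5/2) = 10.
  (1) * (2) = 2.
  (2/3) * (1/2) = 1/3.
  (1/2) * (3/2) = 3/4.
  (-4/3) * (3) = -4.
Total: 10 + 2 + 1/3 + 3/4 - 4 = 109/12.

109/12


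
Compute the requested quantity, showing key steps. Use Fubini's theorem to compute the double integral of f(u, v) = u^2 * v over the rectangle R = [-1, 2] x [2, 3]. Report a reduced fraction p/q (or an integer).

f(u, v) is a tensor product of a function of u and a function of v, and both factors are bounded continuous (hence Lebesgue integrable) on the rectangle, so Fubini's theorem applies:
  integral_R f d(m x m) = (integral_a1^b1 u^2 du) * (integral_a2^b2 v dv).
Inner integral in u: integral_{-1}^{2} u^2 du = (2^3 - (-1)^3)/3
  = 3.
Inner integral in v: integral_{2}^{3} v dv = (3^2 - 2^2)/2
  = 5/2.
Product: (3) * (5/2) = 15/2.

15/2


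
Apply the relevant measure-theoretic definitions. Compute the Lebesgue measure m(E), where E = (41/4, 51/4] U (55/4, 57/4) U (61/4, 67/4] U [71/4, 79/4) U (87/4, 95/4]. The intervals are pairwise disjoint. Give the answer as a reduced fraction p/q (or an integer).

For pairwise disjoint intervals, m(union_i I_i) = sum_i m(I_i),
and m is invariant under swapping open/closed endpoints (single points have measure 0).
So m(E) = sum_i (b_i - a_i).
  I_1 has length 51/4 - 41/4 = 5/2.
  I_2 has length 57/4 - 55/4 = 1/2.
  I_3 has length 67/4 - 61/4 = 3/2.
  I_4 has length 79/4 - 71/4 = 2.
  I_5 has length 95/4 - 87/4 = 2.
Summing:
  m(E) = 5/2 + 1/2 + 3/2 + 2 + 2 = 17/2.

17/2


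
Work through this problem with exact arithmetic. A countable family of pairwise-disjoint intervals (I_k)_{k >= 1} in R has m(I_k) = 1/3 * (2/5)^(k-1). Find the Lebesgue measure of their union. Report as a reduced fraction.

By countable additivity of the Lebesgue measure on pairwise disjoint measurable sets,
  m(union_{k >= 1} I_k) = sum_{k >= 1} m(I_k) = sum_{k >= 1} a * r^(k-1),
  with a = 1/3 and r = 2/5.
Since 0 < r = 2/5 < 1, the geometric series converges:
  sum_{k >= 1} a * r^(k-1) = a / (1 - r).
  = 1/3 / (1 - 2/5)
  = 1/3 / (3/5)
  = 5/9.

5/9


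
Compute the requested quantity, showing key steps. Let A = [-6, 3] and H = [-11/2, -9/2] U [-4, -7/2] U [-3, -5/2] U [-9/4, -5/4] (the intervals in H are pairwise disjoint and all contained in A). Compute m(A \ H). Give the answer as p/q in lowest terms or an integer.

The ambient interval has length m(A) = 3 - (-6) = 9.
Since the holes are disjoint and sit inside A, by finite additivity
  m(H) = sum_i (b_i - a_i), and m(A \ H) = m(A) - m(H).
Computing the hole measures:
  m(H_1) = -9/2 - (-11/2) = 1.
  m(H_2) = -7/2 - (-4) = 1/2.
  m(H_3) = -5/2 - (-3) = 1/2.
  m(H_4) = -5/4 - (-9/4) = 1.
Summed: m(H) = 1 + 1/2 + 1/2 + 1 = 3.
So m(A \ H) = 9 - 3 = 6.

6


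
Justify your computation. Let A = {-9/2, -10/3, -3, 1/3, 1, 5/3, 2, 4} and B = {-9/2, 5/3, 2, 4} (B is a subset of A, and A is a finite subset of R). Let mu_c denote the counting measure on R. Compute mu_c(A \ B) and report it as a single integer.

Counting measure assigns mu_c(E) = |E| (number of elements) when E is finite. For B subset A, A \ B is the set of elements of A not in B, so |A \ B| = |A| - |B|.
|A| = 8, |B| = 4, so mu_c(A \ B) = 8 - 4 = 4.

4


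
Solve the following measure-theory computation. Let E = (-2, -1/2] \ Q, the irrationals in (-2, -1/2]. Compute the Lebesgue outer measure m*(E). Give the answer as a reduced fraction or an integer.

The interval I = (-2, -1/2] has m(I) = -1/2 - (-2) = 3/2 (endpoints are measure-zero, so open/closed/half-open agree). Write I = (I cap Q) u (I \ Q). The rationals in I are countable, so m*(I cap Q) = 0 (cover each rational by intervals whose total length is arbitrarily small). By countable subadditivity m*(I) <= m*(I cap Q) + m*(I \ Q), hence m*(I \ Q) >= m(I) = 3/2. The reverse inequality m*(I \ Q) <= m*(I) = 3/2 is trivial since (I \ Q) is a subset of I. Therefore m*(I \ Q) = 3/2.

3/2


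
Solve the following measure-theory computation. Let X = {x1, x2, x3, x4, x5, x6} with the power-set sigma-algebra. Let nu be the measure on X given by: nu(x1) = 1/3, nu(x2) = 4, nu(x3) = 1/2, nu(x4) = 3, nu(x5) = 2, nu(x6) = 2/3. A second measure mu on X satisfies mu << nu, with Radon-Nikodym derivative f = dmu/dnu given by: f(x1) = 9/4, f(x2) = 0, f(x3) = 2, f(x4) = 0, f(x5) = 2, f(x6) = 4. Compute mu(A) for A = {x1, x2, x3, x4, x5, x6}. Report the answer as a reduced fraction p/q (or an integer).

By the defining property of the Radon-Nikodym derivative, for every measurable set A,
  mu(A) = integral_A f dnu.
Since nu is a discrete measure concentrated on the atoms of X, the integral over A reduces to the sum
  mu(A) = sum_{x in A} f(x) * nu({x}).
Computing each term:
  x1: f(x1) * nu(x1) = 9/4 * 1/3 = 3/4.
  x2: f(x2) * nu(x2) = 0 * 4 = 0.
  x3: f(x3) * nu(x3) = 2 * 1/2 = 1.
  x4: f(x4) * nu(x4) = 0 * 3 = 0.
  x5: f(x5) * nu(x5) = 2 * 2 = 4.
  x6: f(x6) * nu(x6) = 4 * 2/3 = 8/3.
Summing: mu(A) = 3/4 + 0 + 1 + 0 + 4 + 8/3 = 101/12.

101/12


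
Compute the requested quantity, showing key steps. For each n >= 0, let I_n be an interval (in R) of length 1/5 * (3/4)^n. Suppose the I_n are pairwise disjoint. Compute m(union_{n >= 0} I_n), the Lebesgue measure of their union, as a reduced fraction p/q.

By countable additivity of the Lebesgue measure on pairwise disjoint measurable sets,
  m(union_{n >= 0} I_n) = sum_{n >= 0} m(I_n) = sum_{n >= 0} a * r^n,
  with a = 1/5 and r = 3/4.
Since 0 < r = 3/4 < 1, the geometric series converges:
  sum_{n >= 0} a * r^n = a / (1 - r).
  = 1/5 / (1 - 3/4)
  = 1/5 / (1/4)
  = 4/5.

4/5


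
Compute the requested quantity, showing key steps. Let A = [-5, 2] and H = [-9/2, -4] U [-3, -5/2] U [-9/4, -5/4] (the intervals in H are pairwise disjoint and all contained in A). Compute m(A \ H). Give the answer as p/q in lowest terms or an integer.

The ambient interval has length m(A) = 2 - (-5) = 7.
Since the holes are disjoint and sit inside A, by finite additivity
  m(H) = sum_i (b_i - a_i), and m(A \ H) = m(A) - m(H).
Computing the hole measures:
  m(H_1) = -4 - (-9/2) = 1/2.
  m(H_2) = -5/2 - (-3) = 1/2.
  m(H_3) = -5/4 - (-9/4) = 1.
Summed: m(H) = 1/2 + 1/2 + 1 = 2.
So m(A \ H) = 7 - 2 = 5.

5


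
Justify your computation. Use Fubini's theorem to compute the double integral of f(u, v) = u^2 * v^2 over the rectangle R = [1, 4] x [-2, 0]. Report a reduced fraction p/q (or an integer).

f(u, v) is a tensor product of a function of u and a function of v, and both factors are bounded continuous (hence Lebesgue integrable) on the rectangle, so Fubini's theorem applies:
  integral_R f d(m x m) = (integral_a1^b1 u^2 du) * (integral_a2^b2 v^2 dv).
Inner integral in u: integral_{1}^{4} u^2 du = (4^3 - 1^3)/3
  = 21.
Inner integral in v: integral_{-2}^{0} v^2 dv = (0^3 - (-2)^3)/3
  = 8/3.
Product: (21) * (8/3) = 56.

56


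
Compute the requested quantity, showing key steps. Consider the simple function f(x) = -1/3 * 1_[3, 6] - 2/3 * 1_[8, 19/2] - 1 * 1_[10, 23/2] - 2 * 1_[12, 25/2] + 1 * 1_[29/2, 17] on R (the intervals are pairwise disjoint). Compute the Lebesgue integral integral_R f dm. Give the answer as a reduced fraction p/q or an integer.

For a simple function f = sum_i c_i * 1_{A_i} with disjoint A_i,
  integral f dm = sum_i c_i * m(A_i).
Lengths of the A_i:
  m(A_1) = 6 - 3 = 3.
  m(A_2) = 19/2 - 8 = 3/2.
  m(A_3) = 23/2 - 10 = 3/2.
  m(A_4) = 25/2 - 12 = 1/2.
  m(A_5) = 17 - 29/2 = 5/2.
Contributions c_i * m(A_i):
  (-1/3) * (3) = -1.
  (-2/3) * (3/2) = -1.
  (-1) * (3/2) = -3/2.
  (-2) * (1/2) = -1.
  (1) * (5/2) = 5/2.
Total: -1 - 1 - 3/2 - 1 + 5/2 = -2.

-2


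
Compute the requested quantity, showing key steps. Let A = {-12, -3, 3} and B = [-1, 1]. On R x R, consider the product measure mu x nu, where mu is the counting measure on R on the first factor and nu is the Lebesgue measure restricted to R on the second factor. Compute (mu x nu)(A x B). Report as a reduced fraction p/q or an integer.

For a measurable rectangle A x B, the product measure satisfies
  (mu x nu)(A x B) = mu(A) * nu(B).
  mu(A) = 3.
  nu(B) = 2.
  (mu x nu)(A x B) = 3 * 2 = 6.

6


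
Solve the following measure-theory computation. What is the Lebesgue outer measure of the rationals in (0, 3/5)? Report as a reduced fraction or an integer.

E = Q cap (0, 3/5) is a subset of Q, which is countable. Enumerate Q = {q_1, q_2, ...}; for any eps > 0, cover q_k by the open interval (q_k - eps/2^(k+1), q_k + eps/2^(k+1)), of length eps/2^k. The total cover length is sum_{k>=1} eps/2^k = eps. Hence m*(E) <= m*(Q) <= eps for every eps > 0, and since outer measure is non-negative, m*(E) = 0.

0


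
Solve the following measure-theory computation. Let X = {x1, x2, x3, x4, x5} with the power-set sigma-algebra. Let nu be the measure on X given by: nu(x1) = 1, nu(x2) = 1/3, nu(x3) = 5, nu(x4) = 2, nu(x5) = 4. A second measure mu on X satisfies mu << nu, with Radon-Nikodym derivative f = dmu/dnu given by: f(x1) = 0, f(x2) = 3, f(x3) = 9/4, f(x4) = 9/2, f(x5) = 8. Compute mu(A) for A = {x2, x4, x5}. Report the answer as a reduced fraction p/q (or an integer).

By the defining property of the Radon-Nikodym derivative, for every measurable set A,
  mu(A) = integral_A f dnu.
Since nu is a discrete measure concentrated on the atoms of X, the integral over A reduces to the sum
  mu(A) = sum_{x in A} f(x) * nu({x}).
Computing each term:
  x2: f(x2) * nu(x2) = 3 * 1/3 = 1.
  x4: f(x4) * nu(x4) = 9/2 * 2 = 9.
  x5: f(x5) * nu(x5) = 8 * 4 = 32.
Summing: mu(A) = 1 + 9 + 32 = 42.

42


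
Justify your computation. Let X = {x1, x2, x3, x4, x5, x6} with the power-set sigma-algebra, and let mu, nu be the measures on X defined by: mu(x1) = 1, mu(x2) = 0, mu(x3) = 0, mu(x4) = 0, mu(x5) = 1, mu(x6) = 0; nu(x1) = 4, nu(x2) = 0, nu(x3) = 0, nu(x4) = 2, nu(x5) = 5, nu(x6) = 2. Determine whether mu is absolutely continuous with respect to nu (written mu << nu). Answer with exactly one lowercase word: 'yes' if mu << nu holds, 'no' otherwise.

mu << nu means: every nu-null measurable set is also mu-null; equivalently, for every atom x, if nu({x}) = 0 then mu({x}) = 0.
Checking each atom:
  x1: nu = 4 > 0 -> no constraint.
  x2: nu = 0, mu = 0 -> consistent with mu << nu.
  x3: nu = 0, mu = 0 -> consistent with mu << nu.
  x4: nu = 2 > 0 -> no constraint.
  x5: nu = 5 > 0 -> no constraint.
  x6: nu = 2 > 0 -> no constraint.
No atom violates the condition. Therefore mu << nu.

yes


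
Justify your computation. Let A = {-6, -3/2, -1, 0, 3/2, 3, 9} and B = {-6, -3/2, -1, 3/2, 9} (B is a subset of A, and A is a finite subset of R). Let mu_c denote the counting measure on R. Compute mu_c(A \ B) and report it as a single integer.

Counting measure assigns mu_c(E) = |E| (number of elements) when E is finite. For B subset A, A \ B is the set of elements of A not in B, so |A \ B| = |A| - |B|.
|A| = 7, |B| = 5, so mu_c(A \ B) = 7 - 5 = 2.

2


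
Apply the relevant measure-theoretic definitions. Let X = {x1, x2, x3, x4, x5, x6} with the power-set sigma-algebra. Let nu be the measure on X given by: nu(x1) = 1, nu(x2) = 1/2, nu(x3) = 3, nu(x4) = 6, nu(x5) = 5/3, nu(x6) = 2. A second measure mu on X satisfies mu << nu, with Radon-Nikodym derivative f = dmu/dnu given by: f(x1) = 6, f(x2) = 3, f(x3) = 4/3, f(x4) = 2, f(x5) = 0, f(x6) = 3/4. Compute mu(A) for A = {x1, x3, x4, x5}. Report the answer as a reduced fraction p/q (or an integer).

By the defining property of the Radon-Nikodym derivative, for every measurable set A,
  mu(A) = integral_A f dnu.
Since nu is a discrete measure concentrated on the atoms of X, the integral over A reduces to the sum
  mu(A) = sum_{x in A} f(x) * nu({x}).
Computing each term:
  x1: f(x1) * nu(x1) = 6 * 1 = 6.
  x3: f(x3) * nu(x3) = 4/3 * 3 = 4.
  x4: f(x4) * nu(x4) = 2 * 6 = 12.
  x5: f(x5) * nu(x5) = 0 * 5/3 = 0.
Summing: mu(A) = 6 + 4 + 12 + 0 = 22.

22


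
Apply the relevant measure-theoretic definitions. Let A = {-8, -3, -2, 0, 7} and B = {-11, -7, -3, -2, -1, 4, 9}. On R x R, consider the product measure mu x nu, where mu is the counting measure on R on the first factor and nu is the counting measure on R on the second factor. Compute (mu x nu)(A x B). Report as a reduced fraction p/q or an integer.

For a measurable rectangle A x B, the product measure satisfies
  (mu x nu)(A x B) = mu(A) * nu(B).
  mu(A) = 5.
  nu(B) = 7.
  (mu x nu)(A x B) = 5 * 7 = 35.

35


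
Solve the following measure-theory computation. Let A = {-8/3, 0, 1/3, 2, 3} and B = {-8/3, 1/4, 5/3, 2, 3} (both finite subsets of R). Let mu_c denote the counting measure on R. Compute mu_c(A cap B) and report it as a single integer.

Counting measure on a finite set equals cardinality. mu_c(A cap B) = |A cap B| (elements appearing in both).
Enumerating the elements of A that also lie in B gives 3 element(s).
So mu_c(A cap B) = 3.

3


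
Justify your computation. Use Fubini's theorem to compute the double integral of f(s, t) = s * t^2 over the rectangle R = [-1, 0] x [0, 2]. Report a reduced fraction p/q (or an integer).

f(s, t) is a tensor product of a function of s and a function of t, and both factors are bounded continuous (hence Lebesgue integrable) on the rectangle, so Fubini's theorem applies:
  integral_R f d(m x m) = (integral_a1^b1 s ds) * (integral_a2^b2 t^2 dt).
Inner integral in s: integral_{-1}^{0} s ds = (0^2 - (-1)^2)/2
  = -1/2.
Inner integral in t: integral_{0}^{2} t^2 dt = (2^3 - 0^3)/3
  = 8/3.
Product: (-1/2) * (8/3) = -4/3.

-4/3


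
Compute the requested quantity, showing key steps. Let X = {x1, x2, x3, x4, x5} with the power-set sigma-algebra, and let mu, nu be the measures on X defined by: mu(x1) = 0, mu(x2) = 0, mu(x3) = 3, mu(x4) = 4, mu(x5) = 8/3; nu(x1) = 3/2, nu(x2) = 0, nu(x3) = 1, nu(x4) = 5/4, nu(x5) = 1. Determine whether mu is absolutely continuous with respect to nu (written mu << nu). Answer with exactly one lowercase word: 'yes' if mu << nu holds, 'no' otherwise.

mu << nu means: every nu-null measurable set is also mu-null; equivalently, for every atom x, if nu({x}) = 0 then mu({x}) = 0.
Checking each atom:
  x1: nu = 3/2 > 0 -> no constraint.
  x2: nu = 0, mu = 0 -> consistent with mu << nu.
  x3: nu = 1 > 0 -> no constraint.
  x4: nu = 5/4 > 0 -> no constraint.
  x5: nu = 1 > 0 -> no constraint.
No atom violates the condition. Therefore mu << nu.

yes


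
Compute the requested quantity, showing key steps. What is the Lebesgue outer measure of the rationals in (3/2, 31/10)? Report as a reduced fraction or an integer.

E = Q cap (3/2, 31/10) is a subset of Q, which is countable. Enumerate Q = {q_1, q_2, ...}; for any eps > 0, cover q_k by the open interval (q_k - eps/2^(k+1), q_k + eps/2^(k+1)), of length eps/2^k. The total cover length is sum_{k>=1} eps/2^k = eps. Hence m*(E) <= m*(Q) <= eps for every eps > 0, and since outer measure is non-negative, m*(E) = 0.

0


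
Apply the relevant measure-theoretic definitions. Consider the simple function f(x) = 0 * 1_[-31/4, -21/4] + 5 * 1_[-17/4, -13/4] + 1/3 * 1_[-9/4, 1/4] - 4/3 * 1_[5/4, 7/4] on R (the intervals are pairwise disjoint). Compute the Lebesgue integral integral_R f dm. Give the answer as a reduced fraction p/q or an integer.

For a simple function f = sum_i c_i * 1_{A_i} with disjoint A_i,
  integral f dm = sum_i c_i * m(A_i).
Lengths of the A_i:
  m(A_1) = -21/4 - (-31/4) = 5/2.
  m(A_2) = -13/4 - (-17/4) = 1.
  m(A_3) = 1/4 - (-9/4) = 5/2.
  m(A_4) = 7/4 - 5/4 = 1/2.
Contributions c_i * m(A_i):
  (0) * (5/2) = 0.
  (5) * (1) = 5.
  (1/3) * (5/2) = 5/6.
  (-4/3) * (1/2) = -2/3.
Total: 0 + 5 + 5/6 - 2/3 = 31/6.

31/6


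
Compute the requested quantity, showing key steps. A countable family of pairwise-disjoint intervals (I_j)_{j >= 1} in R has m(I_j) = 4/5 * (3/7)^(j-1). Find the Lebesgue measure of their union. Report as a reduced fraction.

By countable additivity of the Lebesgue measure on pairwise disjoint measurable sets,
  m(union_{j >= 1} I_j) = sum_{j >= 1} m(I_j) = sum_{j >= 1} a * r^(j-1),
  with a = 4/5 and r = 3/7.
Since 0 < r = 3/7 < 1, the geometric series converges:
  sum_{j >= 1} a * r^(j-1) = a / (1 - r).
  = 4/5 / (1 - 3/7)
  = 4/5 / (4/7)
  = 7/5.

7/5


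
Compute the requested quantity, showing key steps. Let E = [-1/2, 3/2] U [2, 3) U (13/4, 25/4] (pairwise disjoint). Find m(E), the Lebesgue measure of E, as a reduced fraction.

For pairwise disjoint intervals, m(union_i I_i) = sum_i m(I_i),
and m is invariant under swapping open/closed endpoints (single points have measure 0).
So m(E) = sum_i (b_i - a_i).
  I_1 has length 3/2 - (-1/2) = 2.
  I_2 has length 3 - 2 = 1.
  I_3 has length 25/4 - 13/4 = 3.
Summing:
  m(E) = 2 + 1 + 3 = 6.

6


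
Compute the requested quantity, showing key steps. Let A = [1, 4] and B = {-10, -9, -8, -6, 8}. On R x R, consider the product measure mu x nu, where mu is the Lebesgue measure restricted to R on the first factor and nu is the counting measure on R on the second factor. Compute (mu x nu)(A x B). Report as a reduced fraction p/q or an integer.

For a measurable rectangle A x B, the product measure satisfies
  (mu x nu)(A x B) = mu(A) * nu(B).
  mu(A) = 3.
  nu(B) = 5.
  (mu x nu)(A x B) = 3 * 5 = 15.

15


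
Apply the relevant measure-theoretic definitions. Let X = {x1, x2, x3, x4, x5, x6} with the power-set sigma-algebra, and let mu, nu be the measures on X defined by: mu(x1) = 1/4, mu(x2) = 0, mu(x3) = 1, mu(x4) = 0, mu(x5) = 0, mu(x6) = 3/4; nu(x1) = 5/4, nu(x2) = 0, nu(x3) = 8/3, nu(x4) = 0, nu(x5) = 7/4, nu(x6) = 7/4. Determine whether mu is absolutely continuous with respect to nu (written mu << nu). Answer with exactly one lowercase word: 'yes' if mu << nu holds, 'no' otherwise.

mu << nu means: every nu-null measurable set is also mu-null; equivalently, for every atom x, if nu({x}) = 0 then mu({x}) = 0.
Checking each atom:
  x1: nu = 5/4 > 0 -> no constraint.
  x2: nu = 0, mu = 0 -> consistent with mu << nu.
  x3: nu = 8/3 > 0 -> no constraint.
  x4: nu = 0, mu = 0 -> consistent with mu << nu.
  x5: nu = 7/4 > 0 -> no constraint.
  x6: nu = 7/4 > 0 -> no constraint.
No atom violates the condition. Therefore mu << nu.

yes


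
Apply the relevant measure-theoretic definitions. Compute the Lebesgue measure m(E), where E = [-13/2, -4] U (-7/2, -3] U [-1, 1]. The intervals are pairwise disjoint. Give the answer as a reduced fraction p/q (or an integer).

For pairwise disjoint intervals, m(union_i I_i) = sum_i m(I_i),
and m is invariant under swapping open/closed endpoints (single points have measure 0).
So m(E) = sum_i (b_i - a_i).
  I_1 has length -4 - (-13/2) = 5/2.
  I_2 has length -3 - (-7/2) = 1/2.
  I_3 has length 1 - (-1) = 2.
Summing:
  m(E) = 5/2 + 1/2 + 2 = 5.

5


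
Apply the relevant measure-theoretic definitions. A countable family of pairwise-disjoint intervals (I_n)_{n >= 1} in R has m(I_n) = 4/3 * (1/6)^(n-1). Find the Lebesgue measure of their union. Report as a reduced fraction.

By countable additivity of the Lebesgue measure on pairwise disjoint measurable sets,
  m(union_{n >= 1} I_n) = sum_{n >= 1} m(I_n) = sum_{n >= 1} a * r^(n-1),
  with a = 4/3 and r = 1/6.
Since 0 < r = 1/6 < 1, the geometric series converges:
  sum_{n >= 1} a * r^(n-1) = a / (1 - r).
  = 4/3 / (1 - 1/6)
  = 4/3 / (5/6)
  = 8/5.

8/5


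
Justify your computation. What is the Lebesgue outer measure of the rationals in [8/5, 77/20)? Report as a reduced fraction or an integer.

Q cap [8/5, 77/20) is countable; list its elements as q_1, q_2, ... . Fix eps > 0 and cover the k-th point by an interval of length eps * 2^(-k). The cover has total length eps * sum_{k>=1} 2^(-k) = eps, so by definition of outer measure m*(Q cap [8/5, 77/20)) <= eps. Since eps was arbitrary and m* >= 0, the outer measure is 0.

0


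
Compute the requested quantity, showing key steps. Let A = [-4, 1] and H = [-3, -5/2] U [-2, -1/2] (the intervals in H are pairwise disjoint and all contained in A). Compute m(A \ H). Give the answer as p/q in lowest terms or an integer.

The ambient interval has length m(A) = 1 - (-4) = 5.
Since the holes are disjoint and sit inside A, by finite additivity
  m(H) = sum_i (b_i - a_i), and m(A \ H) = m(A) - m(H).
Computing the hole measures:
  m(H_1) = -5/2 - (-3) = 1/2.
  m(H_2) = -1/2 - (-2) = 3/2.
Summed: m(H) = 1/2 + 3/2 = 2.
So m(A \ H) = 5 - 2 = 3.

3


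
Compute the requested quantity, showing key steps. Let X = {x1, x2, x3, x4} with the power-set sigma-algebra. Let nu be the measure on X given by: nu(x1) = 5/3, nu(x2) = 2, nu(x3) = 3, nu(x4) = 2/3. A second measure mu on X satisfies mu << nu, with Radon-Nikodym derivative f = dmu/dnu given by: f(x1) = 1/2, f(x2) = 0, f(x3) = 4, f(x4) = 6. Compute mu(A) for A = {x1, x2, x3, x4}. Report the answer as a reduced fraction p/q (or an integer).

By the defining property of the Radon-Nikodym derivative, for every measurable set A,
  mu(A) = integral_A f dnu.
Since nu is a discrete measure concentrated on the atoms of X, the integral over A reduces to the sum
  mu(A) = sum_{x in A} f(x) * nu({x}).
Computing each term:
  x1: f(x1) * nu(x1) = 1/2 * 5/3 = 5/6.
  x2: f(x2) * nu(x2) = 0 * 2 = 0.
  x3: f(x3) * nu(x3) = 4 * 3 = 12.
  x4: f(x4) * nu(x4) = 6 * 2/3 = 4.
Summing: mu(A) = 5/6 + 0 + 12 + 4 = 101/6.

101/6


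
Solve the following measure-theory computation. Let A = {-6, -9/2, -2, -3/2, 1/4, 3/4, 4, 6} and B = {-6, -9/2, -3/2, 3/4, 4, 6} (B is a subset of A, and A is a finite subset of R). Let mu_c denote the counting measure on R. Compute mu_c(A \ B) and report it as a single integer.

Counting measure assigns mu_c(E) = |E| (number of elements) when E is finite. For B subset A, A \ B is the set of elements of A not in B, so |A \ B| = |A| - |B|.
|A| = 8, |B| = 6, so mu_c(A \ B) = 8 - 6 = 2.

2


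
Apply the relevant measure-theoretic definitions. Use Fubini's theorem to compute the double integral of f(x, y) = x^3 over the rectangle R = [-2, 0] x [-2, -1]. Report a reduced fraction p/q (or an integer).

f(x, y) is a tensor product of a function of x and a function of y, and both factors are bounded continuous (hence Lebesgue integrable) on the rectangle, so Fubini's theorem applies:
  integral_R f d(m x m) = (integral_a1^b1 x^3 dx) * (integral_a2^b2 1 dy).
Inner integral in x: integral_{-2}^{0} x^3 dx = (0^4 - (-2)^4)/4
  = -4.
Inner integral in y: integral_{-2}^{-1} 1 dy = ((-1)^1 - (-2)^1)/1
  = 1.
Product: (-4) * (1) = -4.

-4


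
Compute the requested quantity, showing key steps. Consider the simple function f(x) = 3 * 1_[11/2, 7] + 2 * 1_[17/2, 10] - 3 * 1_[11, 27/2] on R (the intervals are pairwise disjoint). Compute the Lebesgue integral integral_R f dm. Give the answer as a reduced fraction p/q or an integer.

For a simple function f = sum_i c_i * 1_{A_i} with disjoint A_i,
  integral f dm = sum_i c_i * m(A_i).
Lengths of the A_i:
  m(A_1) = 7 - 11/2 = 3/2.
  m(A_2) = 10 - 17/2 = 3/2.
  m(A_3) = 27/2 - 11 = 5/2.
Contributions c_i * m(A_i):
  (3) * (3/2) = 9/2.
  (2) * (3/2) = 3.
  (-3) * (5/2) = -15/2.
Total: 9/2 + 3 - 15/2 = 0.

0


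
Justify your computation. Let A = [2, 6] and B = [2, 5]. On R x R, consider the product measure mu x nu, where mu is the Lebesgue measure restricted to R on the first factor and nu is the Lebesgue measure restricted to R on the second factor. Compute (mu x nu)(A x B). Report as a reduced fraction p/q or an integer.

For a measurable rectangle A x B, the product measure satisfies
  (mu x nu)(A x B) = mu(A) * nu(B).
  mu(A) = 4.
  nu(B) = 3.
  (mu x nu)(A x B) = 4 * 3 = 12.

12


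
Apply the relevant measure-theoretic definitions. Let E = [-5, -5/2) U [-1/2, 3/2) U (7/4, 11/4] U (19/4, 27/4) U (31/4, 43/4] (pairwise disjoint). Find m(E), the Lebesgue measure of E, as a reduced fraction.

For pairwise disjoint intervals, m(union_i I_i) = sum_i m(I_i),
and m is invariant under swapping open/closed endpoints (single points have measure 0).
So m(E) = sum_i (b_i - a_i).
  I_1 has length -5/2 - (-5) = 5/2.
  I_2 has length 3/2 - (-1/2) = 2.
  I_3 has length 11/4 - 7/4 = 1.
  I_4 has length 27/4 - 19/4 = 2.
  I_5 has length 43/4 - 31/4 = 3.
Summing:
  m(E) = 5/2 + 2 + 1 + 2 + 3 = 21/2.

21/2
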